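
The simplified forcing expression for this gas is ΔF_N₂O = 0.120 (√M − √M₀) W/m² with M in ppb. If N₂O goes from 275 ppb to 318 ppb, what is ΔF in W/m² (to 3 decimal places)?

ΔF = 0.150 W/m²

N₂O: 0.120 × (√318 − √275) = 0.120 × (17.8326 − 16.5831) = 0.120 × 1.2495 = 0.1499 W/m².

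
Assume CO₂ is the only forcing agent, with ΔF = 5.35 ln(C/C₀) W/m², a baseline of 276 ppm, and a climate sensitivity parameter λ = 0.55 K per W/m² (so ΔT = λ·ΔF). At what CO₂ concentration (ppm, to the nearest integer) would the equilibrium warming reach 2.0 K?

C ≈ 545 ppm

Required forcing: ΔF = ΔT/λ = 2.0/0.55 = 3.6364 W/m².
Then ln(C/276) = ΔF/5.35 = 3.6364/5.35 = 0.67970.
So C = 276 × e^0.67970 = 276 × 1.97329 = 544.63 ppm.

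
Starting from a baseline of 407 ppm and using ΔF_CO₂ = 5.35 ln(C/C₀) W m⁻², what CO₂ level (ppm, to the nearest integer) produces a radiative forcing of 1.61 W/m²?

Set 5.35 ln(C/407) = 1.61, so ln(C/407) = 1.61/5.35 = 0.30093.
Then C/407 = e^0.30093 = 1.35111, giving C = 407 × 1.35111 = 549.90 ppm.

C ≈ 550 ppm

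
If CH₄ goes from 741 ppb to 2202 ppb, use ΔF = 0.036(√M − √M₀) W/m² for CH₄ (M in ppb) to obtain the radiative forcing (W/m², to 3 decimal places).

CH₄: 0.036 × (√2202 − √741) = 0.036 × (46.9255 − 27.2213) = 0.036 × 19.7042 = 0.7094 W/m².

ΔF = 0.709 W/m²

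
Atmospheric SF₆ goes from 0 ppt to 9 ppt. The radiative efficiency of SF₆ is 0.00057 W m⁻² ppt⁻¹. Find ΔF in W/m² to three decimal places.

ΔF = 0.005 W/m²

SF₆: ΔF = 0.00057 × (9 − 0) = 0.00057 × 9 = 0.0051 W/m².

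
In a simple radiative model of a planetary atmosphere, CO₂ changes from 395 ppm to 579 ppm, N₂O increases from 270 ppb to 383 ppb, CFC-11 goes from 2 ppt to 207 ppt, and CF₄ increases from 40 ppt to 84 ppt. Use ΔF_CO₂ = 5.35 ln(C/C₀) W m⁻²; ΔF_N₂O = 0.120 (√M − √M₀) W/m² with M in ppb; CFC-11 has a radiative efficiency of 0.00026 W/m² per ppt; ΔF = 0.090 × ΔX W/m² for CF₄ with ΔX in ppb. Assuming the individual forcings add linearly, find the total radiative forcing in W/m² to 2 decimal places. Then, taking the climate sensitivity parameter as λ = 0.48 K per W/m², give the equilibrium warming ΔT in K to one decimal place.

CO₂: 5.35 × ln(579/395) = 5.35 × ln(1.46582) = 5.35 × 0.38241 = 2.0459 W/m².
N₂O: 0.120 × (√383 − √270) = 0.120 × (19.5704 − 16.4317) = 0.120 × 3.1387 = 0.3766 W/m².
CFC-11: ΔF = 0.00026 × (207 − 2) = 0.00026 × 205 = 0.0533 W/m².
CF₄: Δ = 84 − 40 = 44 ppt = 0.044 ppb; ΔF = 0.090 × 0.044 = 0.0040 W/m².
Total ΔF = 2.0459 + 0.3766 + 0.0533 + 0.0040 = 2.4798 W/m².
ΔT = λ ΔF = 0.48 × 2.48 = 1.1904 K.

ΔF = 2.48 W/m²; ΔT = 1.2 K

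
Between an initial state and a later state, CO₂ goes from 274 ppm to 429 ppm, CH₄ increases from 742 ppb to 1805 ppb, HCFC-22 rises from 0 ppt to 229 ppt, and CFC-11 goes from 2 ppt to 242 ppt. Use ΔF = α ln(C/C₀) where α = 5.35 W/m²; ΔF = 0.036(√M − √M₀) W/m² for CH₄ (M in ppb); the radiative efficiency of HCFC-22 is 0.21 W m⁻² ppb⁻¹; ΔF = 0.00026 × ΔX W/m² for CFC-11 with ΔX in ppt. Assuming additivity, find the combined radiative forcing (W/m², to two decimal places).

CO₂: 5.35 × ln(429/274) = 5.35 × ln(1.56569) = 5.35 × 0.44833 = 2.3986 W/m².
CH₄: 0.036 × (√1805 − √742) = 0.036 × (42.4853 − 27.2397) = 0.036 × 15.2456 = 0.5488 W/m².
HCFC-22: Δ = 229 − 0 = 229 ppt = 0.229 ppb; ΔF = 0.21 × 0.229 = 0.0481 W/m².
CFC-11: ΔF = 0.00026 × (242 − 2) = 0.00026 × 240 = 0.0624 W/m².
Total ΔF = 2.3986 + 0.5488 + 0.0481 + 0.0624 = 3.0579 W/m².

ΔF = 3.06 W/m²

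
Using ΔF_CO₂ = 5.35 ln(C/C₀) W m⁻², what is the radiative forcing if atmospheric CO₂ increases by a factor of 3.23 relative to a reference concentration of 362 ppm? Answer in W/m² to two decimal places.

ΔF = 6.27 W/m²

ΔF = 5.35 × ln(3.23) = 5.35 × 1.17248 = 6.2728 W/m².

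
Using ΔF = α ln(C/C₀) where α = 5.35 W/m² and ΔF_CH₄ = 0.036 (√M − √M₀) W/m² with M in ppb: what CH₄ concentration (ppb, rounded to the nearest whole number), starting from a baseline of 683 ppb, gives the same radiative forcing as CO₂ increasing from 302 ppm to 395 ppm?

CO₂ forcing: 5.35 × ln(395/302) = 5.35 × 0.268459 = 1.43626 W/m².
Set 0.036(√M − √683) = 1.43626: √M = 1.43626/0.036 + √683 = 39.8961 + 26.1343 = 66.0304.
M = (66.0304)² = 4360.01 ppb.

M ≈ 4360 ppb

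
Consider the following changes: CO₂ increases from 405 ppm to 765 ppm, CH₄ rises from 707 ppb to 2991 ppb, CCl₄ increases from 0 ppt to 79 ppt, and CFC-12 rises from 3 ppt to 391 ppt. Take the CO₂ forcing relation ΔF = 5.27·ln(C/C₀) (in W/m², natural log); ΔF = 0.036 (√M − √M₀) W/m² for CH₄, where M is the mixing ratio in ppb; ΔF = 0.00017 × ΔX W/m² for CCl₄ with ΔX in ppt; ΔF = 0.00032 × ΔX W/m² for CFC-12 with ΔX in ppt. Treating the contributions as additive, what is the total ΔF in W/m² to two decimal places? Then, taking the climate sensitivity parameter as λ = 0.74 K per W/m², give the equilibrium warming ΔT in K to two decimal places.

CO₂: 5.27 × ln(765/405) = 5.27 × ln(1.88889) = 5.27 × 0.63599 = 3.3517 W/m².
CH₄: 0.036 × (√2991 − √707) = 0.036 × (54.6900 − 26.5895) = 0.036 × 28.1005 = 1.0116 W/m².
CCl₄: ΔF = 0.00017 × (79 − 0) = 0.00017 × 79 = 0.0134 W/m².
CFC-12: ΔF = 0.00032 × (391 − 3) = 0.00032 × 388 = 0.1242 W/m².
Total ΔF = 3.3517 + 1.0116 + 0.0134 + 0.1242 = 4.5009 W/m².
ΔT = λ ΔF = 0.74 × 4.50 = 3.3300 K.

ΔF = 4.50 W/m²; ΔT = 3.33 K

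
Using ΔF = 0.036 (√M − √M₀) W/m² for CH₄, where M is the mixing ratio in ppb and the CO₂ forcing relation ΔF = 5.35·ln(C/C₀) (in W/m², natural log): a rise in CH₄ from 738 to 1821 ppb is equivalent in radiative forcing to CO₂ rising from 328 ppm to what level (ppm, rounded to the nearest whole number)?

CH₄ forcing: 0.036 × (√1821 − √738) = 0.036 × (42.6732 − 27.1662) = 0.036 × 15.5070 = 0.55825 W/m².
Set 5.35 ln(C/328) = 0.55825: ln(C/328) = 0.55825/5.35 = 0.10435, so C = 328 × e^0.10435 = 328 × 1.10999 = 364.08 ppm.

C ≈ 364 ppm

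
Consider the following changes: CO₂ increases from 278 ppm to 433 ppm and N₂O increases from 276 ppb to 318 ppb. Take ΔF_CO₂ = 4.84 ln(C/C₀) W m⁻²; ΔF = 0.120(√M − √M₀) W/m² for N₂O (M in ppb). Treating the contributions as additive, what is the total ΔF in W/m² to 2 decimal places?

CO₂: 4.84 × ln(433/278) = 4.84 × ln(1.55755) = 4.84 × 0.44311 = 2.1447 W/m².
N₂O: 0.120 × (√318 − √276) = 0.120 × (17.8326 − 16.6132) = 0.120 × 1.2194 = 0.1463 W/m².
Total ΔF = 2.1447 + 0.1463 = 2.2910 W/m².

ΔF = 2.29 W/m²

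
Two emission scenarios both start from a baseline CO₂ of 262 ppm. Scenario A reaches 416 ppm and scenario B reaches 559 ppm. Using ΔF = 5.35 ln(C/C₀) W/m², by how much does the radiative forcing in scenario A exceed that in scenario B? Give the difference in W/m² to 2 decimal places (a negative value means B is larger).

ΔF_A − ΔF_B = -1.58 W/m²

ΔF_A = 5.35 ln(416/262) = 5.35 × 0.46234 = 2.4735 W/m².
ΔF_B = 5.35 ln(559/262) = 5.35 × 0.75780 = 4.0542 W/m².
Difference: 2.4735 − 4.0542 = -1.5807 W/m².
(Equivalently, ΔF_A − ΔF_B = 5.35 ln(416/559) = 5.35 × -0.29546 = -1.5807 W/m².)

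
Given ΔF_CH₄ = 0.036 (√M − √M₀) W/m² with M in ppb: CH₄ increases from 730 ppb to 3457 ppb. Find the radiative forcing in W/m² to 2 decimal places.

ΔF = 1.14 W/m²

CH₄: 0.036 × (√3457 − √730) = 0.036 × (58.7963 − 27.0185) = 0.036 × 31.7778 = 1.1440 W/m².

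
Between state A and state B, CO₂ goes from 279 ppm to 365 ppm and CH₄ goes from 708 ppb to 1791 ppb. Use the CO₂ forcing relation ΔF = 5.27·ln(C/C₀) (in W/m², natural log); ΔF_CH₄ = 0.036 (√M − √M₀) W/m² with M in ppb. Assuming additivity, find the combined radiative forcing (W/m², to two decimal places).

ΔF = 1.98 W/m²

CO₂: 5.27 × ln(365/279) = 5.27 × ln(1.30824) = 5.27 × 0.26868 = 1.4159 W/m².
CH₄: 0.036 × (√1791 − √708) = 0.036 × (42.3202 − 26.6083) = 0.036 × 15.7119 = 0.5656 W/m².
Total ΔF = 1.4159 + 0.5656 = 1.9815 W/m².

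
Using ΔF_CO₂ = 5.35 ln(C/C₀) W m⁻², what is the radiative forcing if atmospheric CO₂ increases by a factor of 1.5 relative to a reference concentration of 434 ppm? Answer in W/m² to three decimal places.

Because the forcing depends only on the ratio C/C₀, the initial concentration does not enter.
ΔF = 5.35 × ln(1.5) = 5.35 × 0.40547 = 2.1693 W/m².

ΔF = 2.169 W/m²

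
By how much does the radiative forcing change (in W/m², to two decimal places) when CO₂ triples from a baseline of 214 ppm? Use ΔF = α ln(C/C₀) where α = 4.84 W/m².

ΔF = 5.32 W/m²

ΔF = 4.84 × ln(3) = 4.84 × 1.09861 = 5.3173 W/m².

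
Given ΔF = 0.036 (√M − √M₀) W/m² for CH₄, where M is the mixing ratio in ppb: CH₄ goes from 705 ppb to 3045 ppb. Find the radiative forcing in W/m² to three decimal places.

ΔF = 1.031 W/m²

CH₄: 0.036 × (√3045 − √705) = 0.036 × (55.1815 − 26.5518) = 0.036 × 28.6297 = 1.0307 W/m².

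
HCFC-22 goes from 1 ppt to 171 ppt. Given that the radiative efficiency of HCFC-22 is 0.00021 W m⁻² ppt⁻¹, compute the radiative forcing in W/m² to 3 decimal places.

HCFC-22: ΔF = 0.00021 × (171 − 1) = 0.00021 × 170 = 0.0357 W/m².

ΔF = 0.036 W/m²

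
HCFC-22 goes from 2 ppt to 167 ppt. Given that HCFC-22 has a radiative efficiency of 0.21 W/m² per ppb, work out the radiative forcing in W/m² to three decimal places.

HCFC-22: Δ = 167 − 2 = 165 ppt = 0.165 ppb; ΔF = 0.21 × 0.165 = 0.0347 W/m².

ΔF = 0.035 W/m²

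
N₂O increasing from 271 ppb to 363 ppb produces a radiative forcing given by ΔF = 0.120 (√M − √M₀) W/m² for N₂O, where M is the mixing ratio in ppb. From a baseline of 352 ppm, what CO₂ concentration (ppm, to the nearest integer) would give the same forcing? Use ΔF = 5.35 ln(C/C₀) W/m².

N₂O forcing: 0.120 × (√363 − √271) = 0.120 × (19.0526 − 16.4621) = 0.120 × 2.5905 = 0.31086 W/m².
Set 5.35 ln(C/352) = 0.31086: ln(C/352) = 0.31086/5.35 = 0.05810, so C = 352 × e^0.05810 = 352 × 1.05982 = 373.06 ppm.

C ≈ 373 ppm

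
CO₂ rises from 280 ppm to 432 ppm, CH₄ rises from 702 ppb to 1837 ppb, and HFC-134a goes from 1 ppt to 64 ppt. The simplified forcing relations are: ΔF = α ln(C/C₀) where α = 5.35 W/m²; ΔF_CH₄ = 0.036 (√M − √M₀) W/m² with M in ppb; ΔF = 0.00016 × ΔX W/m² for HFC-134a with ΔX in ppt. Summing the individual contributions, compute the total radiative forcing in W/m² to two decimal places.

CO₂: 5.35 × ln(432/280) = 5.35 × ln(1.54286) = 5.35 × 0.43364 = 2.3200 W/m².
CH₄: 0.036 × (√1837 − √702) = 0.036 × (42.8602 − 26.4953) = 0.036 × 16.3649 = 0.5891 W/m².
HFC-134a: ΔF = 0.00016 × (64 − 1) = 0.00016 × 63 = 0.0101 W/m².
Total ΔF = 2.3200 + 0.5891 + 0.0101 = 2.9192 W/m².

ΔF = 2.92 W/m²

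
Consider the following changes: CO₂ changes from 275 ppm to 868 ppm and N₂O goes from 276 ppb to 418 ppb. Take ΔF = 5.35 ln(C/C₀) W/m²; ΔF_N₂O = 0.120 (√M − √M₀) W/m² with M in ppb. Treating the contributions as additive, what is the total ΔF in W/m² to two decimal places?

CO₂: 5.35 × ln(868/275) = 5.35 × ln(3.15636) = 5.35 × 1.14942 = 6.1494 W/m².
N₂O: 0.120 × (√418 − √276) = 0.120 × (20.4450 − 16.6132) = 0.120 × 3.8318 = 0.4598 W/m².
Total ΔF = 6.1494 + 0.4598 = 6.6092 W/m².

ΔF = 6.61 W/m²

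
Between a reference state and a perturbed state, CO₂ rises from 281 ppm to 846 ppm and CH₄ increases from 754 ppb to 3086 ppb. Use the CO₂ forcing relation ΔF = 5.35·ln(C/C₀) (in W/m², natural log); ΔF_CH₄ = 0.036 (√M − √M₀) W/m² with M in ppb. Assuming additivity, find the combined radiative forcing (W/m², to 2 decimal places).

CO₂: 5.35 × ln(846/281) = 5.35 × ln(3.01068) = 5.35 × 1.10217 = 5.8966 W/m².
CH₄: 0.036 × (√3086 − √754) = 0.036 × (55.5518 − 27.4591) = 0.036 × 28.0927 = 1.0113 W/m².
Total ΔF = 5.8966 + 1.0113 = 6.9079 W/m².

ΔF = 6.91 W/m²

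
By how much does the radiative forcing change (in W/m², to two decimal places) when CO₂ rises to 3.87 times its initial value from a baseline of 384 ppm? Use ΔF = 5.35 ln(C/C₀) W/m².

ΔF = 7.24 W/m²

Because the forcing depends only on the ratio C/C₀, the initial concentration does not enter.
ΔF = 5.35 × ln(3.87) = 5.35 × 1.35325 = 7.2399 W/m².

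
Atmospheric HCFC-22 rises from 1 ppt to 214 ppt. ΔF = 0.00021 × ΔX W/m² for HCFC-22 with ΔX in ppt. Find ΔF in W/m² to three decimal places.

ΔF = 0.045 W/m²

HCFC-22: ΔF = 0.00021 × (214 − 1) = 0.00021 × 213 = 0.0447 W/m².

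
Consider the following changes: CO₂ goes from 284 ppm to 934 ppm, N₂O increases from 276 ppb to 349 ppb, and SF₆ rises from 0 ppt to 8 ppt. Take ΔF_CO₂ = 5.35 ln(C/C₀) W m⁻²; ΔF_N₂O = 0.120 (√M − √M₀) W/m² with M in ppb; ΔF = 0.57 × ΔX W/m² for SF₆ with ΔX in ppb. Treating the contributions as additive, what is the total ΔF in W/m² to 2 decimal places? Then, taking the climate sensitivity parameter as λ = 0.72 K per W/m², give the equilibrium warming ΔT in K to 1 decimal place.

ΔF = 6.62 W/m²; ΔT = 4.8 K

CO₂: 5.35 × ln(934/284) = 5.35 × ln(3.28873) = 5.35 × 1.19050 = 6.3692 W/m².
N₂O: 0.120 × (√349 − √276) = 0.120 × (18.6815 − 16.6132) = 0.120 × 2.0683 = 0.2482 W/m².
SF₆: Δ = 8 − 0 = 8 ppt = 0.008 ppb; ΔF = 0.57 × 0.008 = 0.0046 W/m².
Total ΔF = 6.3692 + 0.2482 + 0.0046 = 6.6220 W/m².
ΔT = λ ΔF = 0.72 × 6.62 = 4.7664 K.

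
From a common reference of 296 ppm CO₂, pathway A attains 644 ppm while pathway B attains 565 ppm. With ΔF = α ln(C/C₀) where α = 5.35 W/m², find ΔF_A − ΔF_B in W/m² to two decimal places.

ΔF_A − ΔF_B = 0.70 W/m²

ΔF_A = 5.35 ln(644/296) = 5.35 × 0.77734 = 4.1588 W/m².
ΔF_B = 5.35 ln(565/296) = 5.35 × 0.64647 = 3.4586 W/m².
Difference: 4.1588 − 3.4586 = 0.7002 W/m².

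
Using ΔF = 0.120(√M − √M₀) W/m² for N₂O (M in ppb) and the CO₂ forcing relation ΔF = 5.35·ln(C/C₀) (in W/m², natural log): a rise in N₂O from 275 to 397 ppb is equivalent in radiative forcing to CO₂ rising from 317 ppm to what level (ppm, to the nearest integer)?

C ≈ 342 ppm

N₂O forcing: 0.120 × (√397 − √275) = 0.120 × (19.9249 − 16.5831) = 0.120 × 3.3418 = 0.40102 W/m².
Set 5.35 ln(C/317) = 0.40102: ln(C/317) = 0.40102/5.35 = 0.07496, so C = 317 × e^0.07496 = 317 × 1.07784 = 341.68 ppm.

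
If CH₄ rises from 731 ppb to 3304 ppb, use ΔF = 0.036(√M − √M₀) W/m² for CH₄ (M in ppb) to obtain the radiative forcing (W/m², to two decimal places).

CH₄: 0.036 × (√3304 − √731) = 0.036 × (57.4804 − 27.0370) = 0.036 × 30.4434 = 1.0960 W/m².

ΔF = 1.10 W/m²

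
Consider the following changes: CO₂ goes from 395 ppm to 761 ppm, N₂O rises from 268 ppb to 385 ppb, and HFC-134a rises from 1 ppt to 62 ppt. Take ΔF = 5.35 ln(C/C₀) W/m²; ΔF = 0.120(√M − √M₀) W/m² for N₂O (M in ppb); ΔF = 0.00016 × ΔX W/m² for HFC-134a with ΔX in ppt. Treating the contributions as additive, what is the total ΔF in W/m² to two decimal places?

CO₂: 5.35 × ln(761/395) = 5.35 × ln(1.92658) = 5.35 × 0.65575 = 3.5083 W/m².
N₂O: 0.120 × (√385 − √268) = 0.120 × (19.6214 − 16.3707) = 0.120 × 3.2507 = 0.3901 W/m².
HFC-134a: ΔF = 0.00016 × (62 − 1) = 0.00016 × 61 = 0.0098 W/m².
Total ΔF = 3.5083 + 0.3901 + 0.0098 = 3.9082 W/m².

ΔF = 3.91 W/m²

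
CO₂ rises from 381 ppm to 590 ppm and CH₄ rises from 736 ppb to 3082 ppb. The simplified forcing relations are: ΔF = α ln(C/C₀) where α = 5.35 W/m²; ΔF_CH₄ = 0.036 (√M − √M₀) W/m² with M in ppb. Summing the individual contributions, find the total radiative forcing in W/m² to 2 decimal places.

ΔF = 3.36 W/m²

CO₂: 5.35 × ln(590/381) = 5.35 × ln(1.54856) = 5.35 × 0.43733 = 2.3397 W/m².
CH₄: 0.036 × (√3082 − √736) = 0.036 × (55.5158 − 27.1293) = 0.036 × 28.3865 = 1.0219 W/m².
Total ΔF = 2.3397 + 1.0219 = 3.3616 W/m².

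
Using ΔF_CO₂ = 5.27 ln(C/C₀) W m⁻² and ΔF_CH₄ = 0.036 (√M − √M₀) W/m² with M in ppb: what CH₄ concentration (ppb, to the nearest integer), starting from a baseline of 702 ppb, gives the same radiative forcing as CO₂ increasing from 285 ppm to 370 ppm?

M ≈ 4187 ppb

CO₂ forcing: 5.27 × ln(370/285) = 5.27 × 0.261014 = 1.37554 W/m².
Set 0.036(√M − √702) = 1.37554: √M = 1.37554/0.036 + √702 = 38.2094 + 26.4953 = 64.7047.
M = (64.7047)² = 4186.70 ppb.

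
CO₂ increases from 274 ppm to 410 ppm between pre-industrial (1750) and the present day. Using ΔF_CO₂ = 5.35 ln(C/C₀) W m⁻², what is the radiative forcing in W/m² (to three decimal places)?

ΔF = 2.156 W/m²

CO₂: 5.35 × ln(410/274) = 5.35 × ln(1.49635) = 5.35 × 0.40303 = 2.1562 W/m².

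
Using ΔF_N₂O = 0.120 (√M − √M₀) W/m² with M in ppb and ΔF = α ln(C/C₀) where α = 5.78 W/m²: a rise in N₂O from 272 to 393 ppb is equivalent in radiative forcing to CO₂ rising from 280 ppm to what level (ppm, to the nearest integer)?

N₂O forcing: 0.120 × (√393 − √272) = 0.120 × (19.8242 − 16.4924) = 0.120 × 3.3318 = 0.39982 W/m².
Set 5.78 ln(C/280) = 0.39982: ln(C/280) = 0.39982/5.78 = 0.06917, so C = 280 × e^0.06917 = 280 × 1.07162 = 300.05 ppm.

C ≈ 300 ppm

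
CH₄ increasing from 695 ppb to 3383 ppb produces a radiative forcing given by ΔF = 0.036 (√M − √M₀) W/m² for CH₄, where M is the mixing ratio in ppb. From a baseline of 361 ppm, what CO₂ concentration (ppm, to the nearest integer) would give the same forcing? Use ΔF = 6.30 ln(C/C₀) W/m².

C ≈ 433 ppm

CH₄ forcing: 0.036 × (√3383 − √695) = 0.036 × (58.1636 − 26.3629) = 0.036 × 31.8007 = 1.14483 W/m².
Set 6.30 ln(C/361) = 1.14483: ln(C/361) = 1.14483/6.30 = 0.18172, so C = 361 × e^0.18172 = 361 × 1.19928 = 432.94 ppm.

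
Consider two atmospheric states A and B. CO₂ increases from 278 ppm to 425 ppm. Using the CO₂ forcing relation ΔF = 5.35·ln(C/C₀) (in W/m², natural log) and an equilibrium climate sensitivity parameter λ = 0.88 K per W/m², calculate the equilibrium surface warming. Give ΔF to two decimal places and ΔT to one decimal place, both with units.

CO₂: 5.35 × ln(425/278) = 5.35 × ln(1.52878) = 5.35 × 0.42447 = 2.2709 W/m².
ΔT = λ ΔF = 0.88 × 2.27 = 1.9976 K.

ΔF = 2.27 W/m²; ΔT = 2.0 K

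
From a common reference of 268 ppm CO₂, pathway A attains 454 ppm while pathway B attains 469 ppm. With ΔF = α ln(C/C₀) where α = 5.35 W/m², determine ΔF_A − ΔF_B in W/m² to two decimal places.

ΔF_A = 5.35 ln(454/268) = 5.35 × 0.52711 = 2.8200 W/m².
ΔF_B = 5.35 ln(469/268) = 5.35 × 0.55962 = 2.9940 W/m².
Difference: 2.8200 − 2.9940 = -0.1740 W/m².

ΔF_A − ΔF_B = -0.17 W/m²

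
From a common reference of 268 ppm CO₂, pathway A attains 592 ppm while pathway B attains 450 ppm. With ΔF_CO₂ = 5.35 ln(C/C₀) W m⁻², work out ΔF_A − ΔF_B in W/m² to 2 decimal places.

ΔF_A − ΔF_B = 1.47 W/m²

ΔF_A = 5.35 ln(592/268) = 5.35 × 0.79252 = 4.2400 W/m².
ΔF_B = 5.35 ln(450/268) = 5.35 × 0.51826 = 2.7727 W/m².
Difference: 4.2400 − 2.7727 = 1.4673 W/m².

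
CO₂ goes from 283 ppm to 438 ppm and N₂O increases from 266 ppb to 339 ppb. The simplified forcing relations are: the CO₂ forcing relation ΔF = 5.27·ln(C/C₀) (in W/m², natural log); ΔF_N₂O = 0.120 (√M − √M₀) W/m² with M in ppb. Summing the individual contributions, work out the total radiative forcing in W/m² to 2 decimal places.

ΔF = 2.55 W/m²

CO₂: 5.27 × ln(438/283) = 5.27 × ln(1.54770) = 5.27 × 0.43677 = 2.3018 W/m².
N₂O: 0.120 × (√339 − √266) = 0.120 × (18.4120 − 16.3095) = 0.120 × 2.1025 = 0.2523 W/m².
Total ΔF = 2.3018 + 0.2523 = 2.5541 W/m².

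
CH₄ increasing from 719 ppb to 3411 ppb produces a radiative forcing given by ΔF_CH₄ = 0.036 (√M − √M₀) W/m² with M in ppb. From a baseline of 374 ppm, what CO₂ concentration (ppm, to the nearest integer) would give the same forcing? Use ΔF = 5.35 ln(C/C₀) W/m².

CH₄ forcing: 0.036 × (√3411 − √719) = 0.036 × (58.4038 − 26.8142) = 0.036 × 31.5896 = 1.13723 W/m².
Set 5.35 ln(C/374) = 1.13723: ln(C/374) = 1.13723/5.35 = 0.21257, so C = 374 × e^0.21257 = 374 × 1.23685 = 462.58 ppm.

C ≈ 463 ppm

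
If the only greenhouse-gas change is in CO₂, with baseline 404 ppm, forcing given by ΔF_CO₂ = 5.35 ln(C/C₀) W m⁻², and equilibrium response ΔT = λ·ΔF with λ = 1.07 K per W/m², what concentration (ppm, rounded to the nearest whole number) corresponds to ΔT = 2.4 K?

Required forcing: ΔF = ΔT/λ = 2.4/1.07 = 2.2430 W/m².
Then ln(C/404) = ΔF/5.35 = 2.2430/5.35 = 0.41925.
So C = 404 × e^0.41925 = 404 × 1.52082 = 614.41 ppm.

C ≈ 614 ppm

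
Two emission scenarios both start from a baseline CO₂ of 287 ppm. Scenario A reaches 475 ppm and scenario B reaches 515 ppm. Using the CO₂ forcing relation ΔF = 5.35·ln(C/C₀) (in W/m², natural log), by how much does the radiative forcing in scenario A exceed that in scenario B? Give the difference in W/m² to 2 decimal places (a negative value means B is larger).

ΔF_A = 5.35 ln(475/287) = 5.35 × 0.50383 = 2.6955 W/m².
ΔF_B = 5.35 ln(515/287) = 5.35 × 0.58468 = 3.1280 W/m².
Difference: 2.6955 − 3.1280 = -0.4325 W/m².

ΔF_A − ΔF_B = -0.43 W/m²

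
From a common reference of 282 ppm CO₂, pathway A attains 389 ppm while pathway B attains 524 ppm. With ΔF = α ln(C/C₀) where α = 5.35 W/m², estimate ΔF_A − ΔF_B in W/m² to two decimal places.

ΔF_A = 5.35 ln(389/282) = 5.35 × 0.32167 = 1.7209 W/m².
ΔF_B = 5.35 ln(524/282) = 5.35 × 0.61958 = 3.3148 W/m².
Difference: 1.7209 − 3.3148 = -1.5939 W/m².

ΔF_A − ΔF_B = -1.59 W/m²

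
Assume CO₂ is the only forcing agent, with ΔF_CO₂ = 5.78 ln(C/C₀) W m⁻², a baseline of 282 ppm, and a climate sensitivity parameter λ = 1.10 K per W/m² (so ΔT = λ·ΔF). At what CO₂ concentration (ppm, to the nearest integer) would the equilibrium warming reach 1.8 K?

C ≈ 374 ppm

Required forcing: ΔF = ΔT/λ = 1.8/1.10 = 1.6364 W/m².
Then ln(C/282) = ΔF/5.78 = 1.6364/5.78 = 0.28311.
So C = 282 × e^0.28311 = 282 × 1.32725 = 374.28 ppm.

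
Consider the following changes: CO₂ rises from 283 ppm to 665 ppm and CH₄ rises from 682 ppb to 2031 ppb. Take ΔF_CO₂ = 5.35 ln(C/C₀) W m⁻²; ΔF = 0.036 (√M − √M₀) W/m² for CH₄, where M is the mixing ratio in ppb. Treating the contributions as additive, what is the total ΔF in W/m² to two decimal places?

CO₂: 5.35 × ln(665/283) = 5.35 × ln(2.34982) = 5.35 × 0.85434 = 4.5707 W/m².
CH₄: 0.036 × (√2031 − √682) = 0.036 × (45.0666 − 26.1151) = 0.036 × 18.9515 = 0.6823 W/m².
Total ΔF = 4.5707 + 0.6823 = 5.2530 W/m².

ΔF = 5.25 W/m²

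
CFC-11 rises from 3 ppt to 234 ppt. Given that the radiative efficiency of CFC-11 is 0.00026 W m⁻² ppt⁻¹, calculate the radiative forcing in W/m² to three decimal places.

CFC-11: ΔF = 0.00026 × (234 − 3) = 0.00026 × 231 = 0.0601 W/m².

ΔF = 0.060 W/m²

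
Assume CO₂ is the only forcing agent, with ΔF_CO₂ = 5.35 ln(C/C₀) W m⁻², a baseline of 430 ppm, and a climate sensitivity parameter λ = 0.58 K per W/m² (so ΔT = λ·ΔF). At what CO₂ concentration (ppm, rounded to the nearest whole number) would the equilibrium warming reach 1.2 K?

Required forcing: ΔF = ΔT/λ = 1.2/0.58 = 2.0690 W/m².
Then ln(C/430) = ΔF/5.35 = 2.0690/5.35 = 0.38673.
So C = 430 × e^0.38673 = 430 × 1.47216 = 633.03 ppm.

C ≈ 633 ppm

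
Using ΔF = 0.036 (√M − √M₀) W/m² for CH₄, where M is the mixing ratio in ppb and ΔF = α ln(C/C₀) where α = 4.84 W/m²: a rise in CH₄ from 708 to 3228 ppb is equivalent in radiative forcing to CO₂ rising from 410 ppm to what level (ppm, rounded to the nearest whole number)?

C ≈ 513 ppm

CH₄ forcing: 0.036 × (√3228 − √708) = 0.036 × (56.8155 − 26.6083) = 0.036 × 30.2072 = 1.08746 W/m².
Set 4.84 ln(C/410) = 1.08746: ln(C/410) = 1.08746/4.84 = 0.22468, so C = 410 × e^0.22468 = 410 × 1.25192 = 513.29 ppm.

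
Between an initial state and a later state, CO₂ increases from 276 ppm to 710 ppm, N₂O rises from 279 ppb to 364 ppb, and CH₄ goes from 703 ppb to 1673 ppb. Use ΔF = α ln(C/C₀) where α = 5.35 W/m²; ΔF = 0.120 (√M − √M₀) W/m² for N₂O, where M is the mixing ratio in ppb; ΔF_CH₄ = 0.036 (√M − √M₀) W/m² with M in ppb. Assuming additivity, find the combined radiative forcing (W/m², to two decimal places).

ΔF = 5.86 W/m²

CO₂: 5.35 × ln(710/276) = 5.35 × ln(2.57246) = 5.35 × 0.94486 = 5.0550 W/m².
N₂O: 0.120 × (√364 − √279) = 0.120 × (19.0788 − 16.7033) = 0.120 × 2.3755 = 0.2851 W/m².
CH₄: 0.036 × (√1673 − √703) = 0.036 × (40.9023 − 26.5141) = 0.036 × 14.3882 = 0.5180 W/m².
Total ΔF = 5.0550 + 0.2851 + 0.5180 = 5.8581 W/m².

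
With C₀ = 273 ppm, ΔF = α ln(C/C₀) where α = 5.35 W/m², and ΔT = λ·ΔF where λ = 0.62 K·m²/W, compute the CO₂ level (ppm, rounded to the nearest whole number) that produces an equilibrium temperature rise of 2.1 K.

C ≈ 514 ppm

Required forcing: ΔF = ΔT/λ = 2.1/0.62 = 3.3871 W/m².
Then ln(C/273) = ΔF/5.35 = 3.3871/5.35 = 0.63310.
So C = 273 × e^0.63310 = 273 × 1.88344 = 514.18 ppm.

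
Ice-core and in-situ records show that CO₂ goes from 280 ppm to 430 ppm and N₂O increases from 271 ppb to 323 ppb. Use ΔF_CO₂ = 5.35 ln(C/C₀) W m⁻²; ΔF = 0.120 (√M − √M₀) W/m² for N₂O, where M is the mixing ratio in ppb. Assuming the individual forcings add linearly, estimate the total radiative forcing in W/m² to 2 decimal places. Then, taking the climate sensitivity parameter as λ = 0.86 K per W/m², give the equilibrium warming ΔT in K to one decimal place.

CO₂: 5.35 × ln(430/280) = 5.35 × ln(1.53571) = 5.35 × 0.42899 = 2.2951 W/m².
N₂O: 0.120 × (√323 − √271) = 0.120 × (17.9722 − 16.4621) = 0.120 × 1.5101 = 0.1812 W/m².
Total ΔF = 2.2951 + 0.1812 = 2.4763 W/m².
ΔT = λ ΔF = 0.86 × 2.48 = 2.1328 K.

ΔF = 2.48 W/m²; ΔT = 2.1 K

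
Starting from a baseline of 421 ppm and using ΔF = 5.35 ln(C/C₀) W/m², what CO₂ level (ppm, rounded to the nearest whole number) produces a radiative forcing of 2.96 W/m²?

C ≈ 732 ppm

Set 5.35 ln(C/421) = 2.96, so ln(C/421) = 2.96/5.35 = 0.55327.
Then C/421 = e^0.55327 = 1.73893, giving C = 421 × 1.73893 = 732.09 ppm.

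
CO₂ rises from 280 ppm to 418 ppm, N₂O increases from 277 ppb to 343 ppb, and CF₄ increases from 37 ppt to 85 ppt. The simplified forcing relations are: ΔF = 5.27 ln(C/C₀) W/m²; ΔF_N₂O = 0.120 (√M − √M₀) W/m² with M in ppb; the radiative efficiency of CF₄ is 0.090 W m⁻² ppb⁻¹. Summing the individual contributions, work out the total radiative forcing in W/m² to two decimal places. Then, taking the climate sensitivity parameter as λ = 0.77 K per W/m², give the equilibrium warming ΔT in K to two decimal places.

CO₂: 5.27 × ln(418/280) = 5.27 × ln(1.49286) = 5.27 × 0.40069 = 2.1116 W/m².
N₂O: 0.120 × (√343 − √277) = 0.120 × (18.5203 − 16.6433) = 0.120 × 1.8770 = 0.2252 W/m².
CF₄: Δ = 85 − 37 = 48 ppt = 0.048 ppb; ΔF = 0.090 × 0.048 = 0.0043 W/m².
Total ΔF = 2.1116 + 0.2252 + 0.0043 = 2.3411 W/m².
ΔT = λ ΔF = 0.77 × 2.34 = 1.8018 K.

ΔF = 2.34 W/m²; ΔT = 1.80 K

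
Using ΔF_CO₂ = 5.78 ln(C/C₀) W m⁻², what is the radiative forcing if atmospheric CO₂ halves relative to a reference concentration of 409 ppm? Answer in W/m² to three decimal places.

ΔF = -4.006 W/m²

Because the forcing depends only on the ratio C/C₀, the initial concentration does not enter.
ΔF = 5.78 × ln(0.5) = 5.78 × -0.69315 = -4.0064 W/m².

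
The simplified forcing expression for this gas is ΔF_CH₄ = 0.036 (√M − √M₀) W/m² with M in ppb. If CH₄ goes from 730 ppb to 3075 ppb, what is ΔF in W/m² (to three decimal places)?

ΔF = 1.024 W/m²

CH₄: 0.036 × (√3075 − √730) = 0.036 × (55.4527 − 27.0185) = 0.036 × 28.4342 = 1.0236 W/m².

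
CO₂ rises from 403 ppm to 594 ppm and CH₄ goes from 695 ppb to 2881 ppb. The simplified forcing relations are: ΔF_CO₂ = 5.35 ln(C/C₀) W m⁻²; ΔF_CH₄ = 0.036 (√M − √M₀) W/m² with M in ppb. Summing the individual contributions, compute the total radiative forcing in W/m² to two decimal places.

ΔF = 3.06 W/m²

CO₂: 5.35 × ln(594/403) = 5.35 × ln(1.47395) = 5.35 × 0.38795 = 2.0755 W/m².
CH₄: 0.036 × (√2881 − √695) = 0.036 × (53.6749 − 26.3629) = 0.036 × 27.3120 = 0.9832 W/m².
Total ΔF = 2.0755 + 0.9832 = 3.0587 W/m².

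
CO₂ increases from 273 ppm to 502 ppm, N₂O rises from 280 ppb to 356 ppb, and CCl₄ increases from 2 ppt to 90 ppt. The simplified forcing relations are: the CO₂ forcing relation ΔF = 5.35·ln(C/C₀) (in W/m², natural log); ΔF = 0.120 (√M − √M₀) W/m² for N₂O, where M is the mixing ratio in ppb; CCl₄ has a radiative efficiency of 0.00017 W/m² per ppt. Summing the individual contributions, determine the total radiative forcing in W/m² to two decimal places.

ΔF = 3.53 W/m²

CO₂: 5.35 × ln(502/273) = 5.35 × ln(1.83883) = 5.35 × 0.60913 = 3.2588 W/m².
N₂O: 0.120 × (√356 − √280) = 0.120 × (18.8680 − 16.7332) = 0.120 × 2.1348 = 0.2562 W/m².
CCl₄: ΔF = 0.00017 × (90 − 2) = 0.00017 × 88 = 0.0150 W/m².
Total ΔF = 3.2588 + 0.2562 + 0.0150 = 3.5300 W/m².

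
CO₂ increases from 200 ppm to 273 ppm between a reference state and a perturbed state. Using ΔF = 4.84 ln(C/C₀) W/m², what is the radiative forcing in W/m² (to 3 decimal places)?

ΔF = 1.506 W/m²

CO₂: 4.84 × ln(273/200) = 4.84 × ln(1.36500) = 4.84 × 0.31115 = 1.5060 W/m².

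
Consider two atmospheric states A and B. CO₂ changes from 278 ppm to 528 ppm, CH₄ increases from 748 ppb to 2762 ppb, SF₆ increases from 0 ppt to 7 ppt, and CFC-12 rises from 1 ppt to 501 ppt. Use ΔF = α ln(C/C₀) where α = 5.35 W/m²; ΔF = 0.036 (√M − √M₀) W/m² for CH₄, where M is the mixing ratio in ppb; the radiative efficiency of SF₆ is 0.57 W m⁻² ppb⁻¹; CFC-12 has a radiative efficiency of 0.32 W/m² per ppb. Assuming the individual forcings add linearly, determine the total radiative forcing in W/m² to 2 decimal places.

CO₂: 5.35 × ln(528/278) = 5.35 × ln(1.89928) = 5.35 × 0.64147 = 3.4319 W/m².
CH₄: 0.036 × (√2762 − √748) = 0.036 × (52.5547 − 27.3496) = 0.036 × 25.2051 = 0.9074 W/m².
SF₆: Δ = 7 − 0 = 7 ppt = 0.007 ppb; ΔF = 0.57 × 0.007 = 0.0040 W/m².
CFC-12: Δ = 501 − 1 = 500 ppt = 0.500 ppb; ΔF = 0.32 × 0.500 = 0.1600 W/m².
Total ΔF = 3.4319 + 0.9074 + 0.0040 + 0.1600 = 4.5033 W/m².

ΔF = 4.50 W/m²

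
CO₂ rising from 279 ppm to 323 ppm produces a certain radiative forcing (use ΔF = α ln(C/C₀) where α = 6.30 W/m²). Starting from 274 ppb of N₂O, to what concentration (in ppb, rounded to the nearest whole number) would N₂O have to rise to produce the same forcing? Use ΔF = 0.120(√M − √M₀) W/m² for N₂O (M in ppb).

M ≈ 588 ppb

CO₂ forcing: 6.30 × ln(323/279) = 6.30 × 0.146441 = 0.92258 W/m².
Set 0.120(√M − √274) = 0.92258: √M = 0.92258/0.120 + √274 = 7.6882 + 16.5529 = 24.2411.
M = (24.2411)² = 587.63 ppb.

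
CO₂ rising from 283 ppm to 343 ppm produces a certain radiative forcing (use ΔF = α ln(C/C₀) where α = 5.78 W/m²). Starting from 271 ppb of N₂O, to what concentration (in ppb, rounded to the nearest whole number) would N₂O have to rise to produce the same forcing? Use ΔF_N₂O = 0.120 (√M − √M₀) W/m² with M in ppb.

CO₂ forcing: 5.78 × ln(343/283) = 5.78 × 0.192284 = 1.11140 W/m².
Set 0.120(√M − √271) = 1.11140: √M = 1.11140/0.120 + √271 = 9.2617 + 16.4621 = 25.7238.
M = (25.7238)² = 661.71 ppb.

M ≈ 662 ppb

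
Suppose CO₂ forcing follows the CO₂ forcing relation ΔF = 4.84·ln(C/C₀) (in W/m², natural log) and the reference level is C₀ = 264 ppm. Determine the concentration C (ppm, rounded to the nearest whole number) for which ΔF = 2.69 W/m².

Set 4.84 ln(C/264) = 2.69, so ln(C/264) = 2.69/4.84 = 0.55579.
Then C/264 = e^0.55579 = 1.74332, giving C = 264 × 1.74332 = 460.24 ppm.

C ≈ 460 ppm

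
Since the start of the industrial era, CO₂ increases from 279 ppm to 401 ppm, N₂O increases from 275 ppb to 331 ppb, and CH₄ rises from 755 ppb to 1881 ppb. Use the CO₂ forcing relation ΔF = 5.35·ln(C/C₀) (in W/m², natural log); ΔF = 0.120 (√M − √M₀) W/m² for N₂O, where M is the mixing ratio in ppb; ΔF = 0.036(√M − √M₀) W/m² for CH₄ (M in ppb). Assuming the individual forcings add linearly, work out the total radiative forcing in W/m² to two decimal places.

ΔF = 2.71 W/m²

CO₂: 5.35 × ln(401/279) = 5.35 × ln(1.43728) = 5.35 × 0.36275 = 1.9407 W/m².
N₂O: 0.120 × (√331 − √275) = 0.120 × (18.1934 − 16.5831) = 0.120 × 1.6103 = 0.1932 W/m².
CH₄: 0.036 × (√1881 − √755) = 0.036 × (43.3705 − 27.4773) = 0.036 × 15.8932 = 0.5722 W/m².
Total ΔF = 1.9407 + 0.1932 + 0.5722 = 2.7061 W/m².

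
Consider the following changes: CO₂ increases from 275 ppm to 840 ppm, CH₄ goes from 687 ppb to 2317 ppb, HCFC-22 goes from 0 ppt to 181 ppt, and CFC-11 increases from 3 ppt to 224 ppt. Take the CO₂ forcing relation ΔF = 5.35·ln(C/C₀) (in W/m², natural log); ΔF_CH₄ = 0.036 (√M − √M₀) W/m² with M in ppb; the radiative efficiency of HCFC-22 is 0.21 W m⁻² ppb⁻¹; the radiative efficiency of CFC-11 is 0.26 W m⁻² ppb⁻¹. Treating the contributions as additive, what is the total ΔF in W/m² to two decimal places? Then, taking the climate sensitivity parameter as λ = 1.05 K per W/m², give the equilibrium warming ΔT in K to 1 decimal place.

CO₂: 5.35 × ln(840/275) = 5.35 × ln(3.05455) = 5.35 × 1.11663 = 5.9740 W/m².
CH₄: 0.036 × (√2317 − √687) = 0.036 × (48.1352 − 26.2107) = 0.036 × 21.9245 = 0.7893 W/m².
HCFC-22: Δ = 181 − 0 = 181 ppt = 0.181 ppb; ΔF = 0.21 × 0.181 = 0.0380 W/m².
CFC-11: Δ = 224 − 3 = 221 ppt = 0.221 ppb; ΔF = 0.26 × 0.221 = 0.0575 W/m².
Total ΔF = 5.9740 + 0.7893 + 0.0380 + 0.0575 = 6.8588 W/m².
ΔT = λ ΔF = 1.05 × 6.86 = 7.2030 K.

ΔF = 6.86 W/m²; ΔT = 7.2 K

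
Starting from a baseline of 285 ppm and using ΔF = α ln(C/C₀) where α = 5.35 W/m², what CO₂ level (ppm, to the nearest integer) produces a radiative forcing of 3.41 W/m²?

Set 5.35 ln(C/285) = 3.41, so ln(C/285) = 3.41/5.35 = 0.63738.
Then C/285 = e^0.63738 = 1.89152, giving C = 285 × 1.89152 = 539.08 ppm.

C ≈ 539 ppm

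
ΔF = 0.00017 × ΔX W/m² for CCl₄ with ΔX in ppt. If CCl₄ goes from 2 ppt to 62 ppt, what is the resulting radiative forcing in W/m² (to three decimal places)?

ΔF = 0.010 W/m²

CCl₄: ΔF = 0.00017 × (62 − 2) = 0.00017 × 60 = 0.0102 W/m².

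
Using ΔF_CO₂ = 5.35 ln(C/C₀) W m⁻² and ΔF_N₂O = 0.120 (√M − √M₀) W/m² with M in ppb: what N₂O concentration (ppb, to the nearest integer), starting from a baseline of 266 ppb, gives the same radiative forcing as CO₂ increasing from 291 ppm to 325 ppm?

CO₂ forcing: 5.35 × ln(325/291) = 5.35 × 0.110502 = 0.59119 W/m².
Set 0.120(√M − √266) = 0.59119: √M = 0.59119/0.120 + √266 = 4.9266 + 16.3095 = 21.2361.
M = (21.2361)² = 450.97 ppb.

M ≈ 451 ppb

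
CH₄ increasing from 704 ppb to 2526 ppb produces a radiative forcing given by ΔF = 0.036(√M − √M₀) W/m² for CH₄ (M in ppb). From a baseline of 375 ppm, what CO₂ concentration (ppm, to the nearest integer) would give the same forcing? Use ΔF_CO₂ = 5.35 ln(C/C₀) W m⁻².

C ≈ 440 ppm

CH₄ forcing: 0.036 × (√2526 − √704) = 0.036 × (50.2593 − 26.5330) = 0.036 × 23.7263 = 0.85415 W/m².
Set 5.35 ln(C/375) = 0.85415: ln(C/375) = 0.85415/5.35 = 0.15965, so C = 375 × e^0.15965 = 375 × 1.17310 = 439.91 ppm.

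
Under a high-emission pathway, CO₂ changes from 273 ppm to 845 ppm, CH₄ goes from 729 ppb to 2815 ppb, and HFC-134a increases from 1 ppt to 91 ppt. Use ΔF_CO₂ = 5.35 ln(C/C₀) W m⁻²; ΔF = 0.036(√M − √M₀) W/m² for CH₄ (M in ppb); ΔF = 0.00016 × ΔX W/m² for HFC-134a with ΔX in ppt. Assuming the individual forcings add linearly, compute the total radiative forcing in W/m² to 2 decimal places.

CO₂: 5.35 × ln(845/273) = 5.35 × ln(3.09524) = 5.35 × 1.12987 = 6.0448 W/m².
CH₄: 0.036 × (√2815 − √729) = 0.036 × (53.0566 − 27.0000) = 0.036 × 26.0566 = 0.9380 W/m².
HFC-134a: ΔF = 0.00016 × (91 − 1) = 0.00016 × 90 = 0.0144 W/m².
Total ΔF = 6.0448 + 0.9380 + 0.0144 = 6.9972 W/m².

ΔF = 7.00 W/m²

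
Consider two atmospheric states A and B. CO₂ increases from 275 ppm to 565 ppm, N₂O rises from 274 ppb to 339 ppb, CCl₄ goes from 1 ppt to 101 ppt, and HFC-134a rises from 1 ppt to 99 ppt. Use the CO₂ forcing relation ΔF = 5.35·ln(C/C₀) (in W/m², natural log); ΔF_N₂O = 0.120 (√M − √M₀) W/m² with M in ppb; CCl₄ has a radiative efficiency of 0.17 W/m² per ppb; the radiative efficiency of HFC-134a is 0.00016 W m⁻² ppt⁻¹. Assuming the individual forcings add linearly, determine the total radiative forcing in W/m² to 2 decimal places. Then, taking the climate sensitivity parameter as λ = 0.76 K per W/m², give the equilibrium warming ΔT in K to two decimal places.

ΔF = 4.11 W/m²; ΔT = 3.12 K

CO₂: 5.35 × ln(565/275) = 5.35 × ln(2.05455) = 5.35 × 0.72006 = 3.8523 W/m².
N₂O: 0.120 × (√339 − √274) = 0.120 × (18.4120 − 16.5529) = 0.120 × 1.8591 = 0.2231 W/m².
CCl₄: Δ = 101 − 1 = 100 ppt = 0.100 ppb; ΔF = 0.17 × 0.100 = 0.0170 W/m².
HFC-134a: ΔF = 0.00016 × (99 − 1) = 0.00016 × 98 = 0.0157 W/m².
Total ΔF = 3.8523 + 0.2231 + 0.0170 + 0.0157 = 4.1081 W/m².
ΔT = λ ΔF = 0.76 × 4.11 = 3.1236 K.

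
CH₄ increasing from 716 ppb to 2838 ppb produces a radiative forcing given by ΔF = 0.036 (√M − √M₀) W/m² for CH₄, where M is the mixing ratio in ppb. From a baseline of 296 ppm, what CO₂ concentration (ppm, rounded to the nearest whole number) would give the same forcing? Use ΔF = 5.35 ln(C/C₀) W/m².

CH₄ forcing: 0.036 × (√2838 − √716) = 0.036 × (53.2729 − 26.7582) = 0.036 × 26.5147 = 0.95453 W/m².
Set 5.35 ln(C/296) = 0.95453: ln(C/296) = 0.95453/5.35 = 0.17842, so C = 296 × e^0.17842 = 296 × 1.19533 = 353.82 ppm.

C ≈ 354 ppm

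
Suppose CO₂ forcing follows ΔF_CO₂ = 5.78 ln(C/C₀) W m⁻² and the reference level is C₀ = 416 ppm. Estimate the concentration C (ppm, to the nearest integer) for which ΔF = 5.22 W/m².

Set 5.78 ln(C/416) = 5.22, so ln(C/416) = 5.22/5.78 = 0.90311.
Then C/416 = e^0.90311 = 2.46726, giving C = 416 × 2.46726 = 1026.38 ppm.

C ≈ 1026 ppm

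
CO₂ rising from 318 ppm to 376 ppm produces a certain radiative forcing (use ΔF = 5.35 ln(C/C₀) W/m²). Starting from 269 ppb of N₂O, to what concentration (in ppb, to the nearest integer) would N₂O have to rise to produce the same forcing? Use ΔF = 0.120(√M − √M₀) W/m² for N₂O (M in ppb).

M ≈ 570 ppb

CO₂ forcing: 5.35 × ln(376/318) = 5.35 × 0.167538 = 0.89633 W/m².
Set 0.120(√M − √269) = 0.89633: √M = 0.89633/0.120 + √269 = 7.4694 + 16.4012 = 23.8706.
M = (23.8706)² = 569.81 ppb.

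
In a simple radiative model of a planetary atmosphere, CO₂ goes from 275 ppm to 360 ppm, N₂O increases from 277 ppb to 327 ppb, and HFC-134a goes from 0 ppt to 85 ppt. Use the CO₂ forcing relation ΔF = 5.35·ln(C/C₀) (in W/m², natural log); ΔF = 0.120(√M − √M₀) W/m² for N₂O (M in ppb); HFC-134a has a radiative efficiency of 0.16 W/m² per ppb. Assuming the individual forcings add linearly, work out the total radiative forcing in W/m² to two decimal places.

ΔF = 1.63 W/m²

CO₂: 5.35 × ln(360/275) = 5.35 × ln(1.30909) = 5.35 × 0.26933 = 1.4409 W/m².
N₂O: 0.120 × (√327 − √277) = 0.120 × (18.0831 − 16.6433) = 0.120 × 1.4398 = 0.1728 W/m².
HFC-134a: Δ = 85 − 0 = 85 ppt = 0.085 ppb; ΔF = 0.16 × 0.085 = 0.0136 W/m².
Total ΔF = 1.4409 + 0.1728 + 0.0136 = 1.6273 W/m².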